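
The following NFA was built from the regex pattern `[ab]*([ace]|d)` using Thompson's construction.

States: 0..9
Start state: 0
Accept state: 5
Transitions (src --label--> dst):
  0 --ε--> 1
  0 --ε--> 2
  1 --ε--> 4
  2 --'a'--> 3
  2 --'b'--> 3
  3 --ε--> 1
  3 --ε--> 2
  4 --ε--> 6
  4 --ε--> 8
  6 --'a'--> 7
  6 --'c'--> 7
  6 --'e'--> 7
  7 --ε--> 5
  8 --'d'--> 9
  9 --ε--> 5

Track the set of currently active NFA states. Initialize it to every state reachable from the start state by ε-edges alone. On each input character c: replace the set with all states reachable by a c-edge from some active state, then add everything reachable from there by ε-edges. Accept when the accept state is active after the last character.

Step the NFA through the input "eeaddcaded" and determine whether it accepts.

Answer: REJECT

Steps:
start: ε-closure({0}) = {0,1,2,4,6,8}
'e' @ 1: {5,7}  (accept∈set)
'e' @ 2: {}  — dead — no transitions
rest 'addcaded' ignored (set empty)
end set {} — state 5 not in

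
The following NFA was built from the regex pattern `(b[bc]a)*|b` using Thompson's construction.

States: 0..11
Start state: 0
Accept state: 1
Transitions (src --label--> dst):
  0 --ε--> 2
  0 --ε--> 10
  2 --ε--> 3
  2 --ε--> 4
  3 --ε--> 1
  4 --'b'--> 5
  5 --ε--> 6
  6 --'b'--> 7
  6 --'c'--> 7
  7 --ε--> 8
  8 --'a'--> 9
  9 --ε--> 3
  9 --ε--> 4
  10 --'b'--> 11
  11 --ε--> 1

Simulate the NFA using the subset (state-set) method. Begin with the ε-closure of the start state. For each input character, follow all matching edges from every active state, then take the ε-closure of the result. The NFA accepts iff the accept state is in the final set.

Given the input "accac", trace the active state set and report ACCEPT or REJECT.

S₀ = ε-closure({0}) = {0,1,2,3,4,10}
'a' @ 1: {}  — no active states
rest 'ccac' ignored (set empty)
end set {} — state 1 not in

Answer: REJECT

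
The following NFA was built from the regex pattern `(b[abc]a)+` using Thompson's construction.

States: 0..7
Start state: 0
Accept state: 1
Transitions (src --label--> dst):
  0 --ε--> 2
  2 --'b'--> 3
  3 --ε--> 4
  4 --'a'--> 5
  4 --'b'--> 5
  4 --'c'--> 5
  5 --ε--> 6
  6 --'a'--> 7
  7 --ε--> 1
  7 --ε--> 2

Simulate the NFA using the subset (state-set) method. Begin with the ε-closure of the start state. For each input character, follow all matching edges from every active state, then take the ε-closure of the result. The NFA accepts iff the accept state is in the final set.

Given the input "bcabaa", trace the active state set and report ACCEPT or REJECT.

initial (ε-close {0}): {0,2}
'b' @ 1: {3,4}
'c' @ 2: {5,6}
'a' @ 3: {1,2,7}  ✓accept
'b' @ 4: {3,4}
'a' @ 5: {5,6}
'a' @ 6: {1,2,7}  ✓accept
after full input: {1,2,7}  (accept=1 in)

Answer: ACCEPT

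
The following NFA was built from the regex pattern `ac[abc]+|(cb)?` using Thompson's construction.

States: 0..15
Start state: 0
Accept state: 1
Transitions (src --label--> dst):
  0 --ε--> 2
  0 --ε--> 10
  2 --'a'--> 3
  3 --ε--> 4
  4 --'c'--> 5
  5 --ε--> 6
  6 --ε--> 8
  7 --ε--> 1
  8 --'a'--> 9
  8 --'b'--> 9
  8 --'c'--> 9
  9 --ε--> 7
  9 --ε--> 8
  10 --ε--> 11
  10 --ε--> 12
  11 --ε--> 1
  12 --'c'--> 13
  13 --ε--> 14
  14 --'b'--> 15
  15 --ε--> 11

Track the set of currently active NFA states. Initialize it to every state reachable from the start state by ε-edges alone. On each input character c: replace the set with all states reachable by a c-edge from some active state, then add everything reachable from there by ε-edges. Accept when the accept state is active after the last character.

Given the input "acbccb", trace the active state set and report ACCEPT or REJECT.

Answer: ACCEPT

Steps:
S₀ = ε-closure({0}) = {0,1,2,10,11,12}
'a' @ 1: {3,4}
'c' @ 2: {5,6,8}
'b' @ 3: {1,7,8,9}  [accepting]
'c' @ 4: {1,7,8,9}  [accepting]
'c' @ 5: {1,7,8,9}  [accepting]
'b' @ 6: {1,7,8,9}  [accepting]
after full input: {1,7,8,9}  (accept=1 in)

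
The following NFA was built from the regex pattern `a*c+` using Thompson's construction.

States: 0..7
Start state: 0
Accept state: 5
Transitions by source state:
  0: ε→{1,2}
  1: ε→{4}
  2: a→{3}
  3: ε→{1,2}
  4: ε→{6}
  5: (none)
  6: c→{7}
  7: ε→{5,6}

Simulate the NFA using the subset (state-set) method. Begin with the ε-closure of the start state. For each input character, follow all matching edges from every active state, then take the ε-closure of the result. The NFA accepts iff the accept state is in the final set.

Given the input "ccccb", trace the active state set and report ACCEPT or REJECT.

Answer: REJECT

Trace:
S₀ = ε-closure({0}) = {0,1,2,4,6}
'c' @ 1: {5,6,7}  [accepting]
'c' @ 2: {5,6,7}  [accepting]
'c' @ 3: {5,6,7}  [accepting]
'c' @ 4: {5,6,7}  [accepting]
'b' @ 5: {}  — state set empty
final: {}; accept 5 not in set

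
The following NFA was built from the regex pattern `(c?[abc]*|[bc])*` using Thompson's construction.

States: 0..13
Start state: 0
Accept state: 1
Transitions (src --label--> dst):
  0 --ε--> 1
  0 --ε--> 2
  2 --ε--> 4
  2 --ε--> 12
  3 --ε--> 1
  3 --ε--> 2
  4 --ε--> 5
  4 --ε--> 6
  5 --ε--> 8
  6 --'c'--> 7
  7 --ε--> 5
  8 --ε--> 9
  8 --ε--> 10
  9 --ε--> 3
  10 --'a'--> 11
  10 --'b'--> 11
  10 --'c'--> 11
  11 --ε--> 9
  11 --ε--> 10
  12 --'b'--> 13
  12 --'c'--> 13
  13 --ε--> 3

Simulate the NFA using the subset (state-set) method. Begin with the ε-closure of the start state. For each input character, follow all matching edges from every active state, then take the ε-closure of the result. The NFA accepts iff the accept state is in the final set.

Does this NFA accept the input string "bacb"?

S₀ = ε-closure({0}) = {0,1,2,3,4,5,6,8,9,10,12}
'b' @ 1: {1,2,3,4,5,6,8,9,10,11,12,13}  (accept∈set)
'a' @ 2: {1,2,3,4,5,6,8,9,10,11,12}  (accept∈set)
'c' @ 3: {1,2,3,4,5,6,7,8,9,10,11,12,13}  (accept∈set)
'b' @ 4: {1,2,3,4,5,6,8,9,10,11,12,13}  (accept∈set)
after full input: {1,2,3,4,5,6,8,9,10,11,12,13}  (accept=1 in)

Answer: ACCEPT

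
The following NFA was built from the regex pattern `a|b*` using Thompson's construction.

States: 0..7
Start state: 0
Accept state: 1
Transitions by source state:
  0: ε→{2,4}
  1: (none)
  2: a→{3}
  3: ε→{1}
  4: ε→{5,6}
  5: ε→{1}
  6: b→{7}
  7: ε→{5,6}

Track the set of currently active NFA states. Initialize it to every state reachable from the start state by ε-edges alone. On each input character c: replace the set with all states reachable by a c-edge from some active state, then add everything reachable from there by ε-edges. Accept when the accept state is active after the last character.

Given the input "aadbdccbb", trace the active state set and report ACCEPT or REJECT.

start: ε-closure({0}) = {0,1,2,4,5,6}
'a' @ 1: {1,3}  (accept∈set)
'a' @ 2: {}  — dead — no transitions
rest 'dbdccbb' ignored (set empty)
end set {} — state 1 not in

Answer: REJECT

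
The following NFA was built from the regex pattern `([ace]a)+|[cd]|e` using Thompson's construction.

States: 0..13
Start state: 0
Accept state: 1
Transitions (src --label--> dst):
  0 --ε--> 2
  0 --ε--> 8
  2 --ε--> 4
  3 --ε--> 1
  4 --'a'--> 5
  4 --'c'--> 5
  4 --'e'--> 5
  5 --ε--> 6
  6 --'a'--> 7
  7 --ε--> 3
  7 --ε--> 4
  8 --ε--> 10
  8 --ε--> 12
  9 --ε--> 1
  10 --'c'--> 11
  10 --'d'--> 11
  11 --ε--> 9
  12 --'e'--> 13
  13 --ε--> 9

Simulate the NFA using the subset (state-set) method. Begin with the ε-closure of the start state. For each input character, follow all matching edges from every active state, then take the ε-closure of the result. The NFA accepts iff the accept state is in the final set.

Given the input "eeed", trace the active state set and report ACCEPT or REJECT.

start: ε-closure({0}) = {0,2,4,8,10,12}
'e' @ 1: {1,5,6,9,13}  (accept∈set)
'e' @ 2: {}  — dead — no transitions
rest 'ed' ignored (set empty)
final: {}; accept 1 not in set

Answer: REJECT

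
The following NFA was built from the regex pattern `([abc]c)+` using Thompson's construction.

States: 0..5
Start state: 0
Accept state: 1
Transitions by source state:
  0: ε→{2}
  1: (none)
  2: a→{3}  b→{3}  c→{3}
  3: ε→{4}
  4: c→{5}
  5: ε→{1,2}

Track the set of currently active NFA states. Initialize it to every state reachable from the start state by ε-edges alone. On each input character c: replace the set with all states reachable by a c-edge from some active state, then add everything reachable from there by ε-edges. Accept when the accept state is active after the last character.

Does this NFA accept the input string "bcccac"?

start: ε-closure({0}) = {0,2}
'b' @ 1: {3,4}
'c' @ 2: {1,2,5}  ✓accept
'c' @ 3: {3,4}
'c' @ 4: {1,2,5}  ✓accept
'a' @ 5: {3,4}
'c' @ 6: {1,2,5}  ✓accept
final: {1,2,5}; accept 1 in set

Answer: ACCEPT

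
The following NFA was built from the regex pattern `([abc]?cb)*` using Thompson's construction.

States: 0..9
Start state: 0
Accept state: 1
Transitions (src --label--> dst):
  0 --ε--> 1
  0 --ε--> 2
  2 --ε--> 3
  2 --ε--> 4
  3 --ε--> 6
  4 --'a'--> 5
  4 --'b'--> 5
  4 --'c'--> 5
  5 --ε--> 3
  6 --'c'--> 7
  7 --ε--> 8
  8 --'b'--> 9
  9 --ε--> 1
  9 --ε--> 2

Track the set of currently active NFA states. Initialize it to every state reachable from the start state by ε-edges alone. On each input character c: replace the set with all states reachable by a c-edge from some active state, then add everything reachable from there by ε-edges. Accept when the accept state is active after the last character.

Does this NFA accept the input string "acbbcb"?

Answer: ACCEPT

Steps:
S₀ = ε-closure({0}) = {0,1,2,3,4,6}
'a' @ 1: {3,5,6}
'c' @ 2: {7,8}
'b' @ 3: {1,2,3,4,6,9}  ✓accept
'b' @ 4: {3,5,6}
'c' @ 5: {7,8}
'b' @ 6: {1,2,3,4,6,9}  ✓accept
final: {1,2,3,4,6,9}; accept 1 in set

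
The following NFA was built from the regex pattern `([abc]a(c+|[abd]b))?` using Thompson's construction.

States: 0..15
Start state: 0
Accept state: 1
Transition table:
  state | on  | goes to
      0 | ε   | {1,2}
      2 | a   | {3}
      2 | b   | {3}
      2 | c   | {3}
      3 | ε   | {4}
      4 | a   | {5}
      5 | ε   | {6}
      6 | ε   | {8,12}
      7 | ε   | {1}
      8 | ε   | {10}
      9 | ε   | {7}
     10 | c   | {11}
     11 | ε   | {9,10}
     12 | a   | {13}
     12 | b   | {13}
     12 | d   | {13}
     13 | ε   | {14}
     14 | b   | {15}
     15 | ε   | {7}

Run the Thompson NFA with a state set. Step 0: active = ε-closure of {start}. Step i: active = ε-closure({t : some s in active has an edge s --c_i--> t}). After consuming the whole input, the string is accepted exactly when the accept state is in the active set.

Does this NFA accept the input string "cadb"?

Answer: ACCEPT

Derivation:
initial (ε-close {0}): {0,1,2}
'c' @ 1: {3,4}
'a' @ 2: {5,6,8,10,12}
'd' @ 3: {13,14}
'b' @ 4: {1,7,15}  (accept∈set)
final: {1,7,15}; accept 1 in set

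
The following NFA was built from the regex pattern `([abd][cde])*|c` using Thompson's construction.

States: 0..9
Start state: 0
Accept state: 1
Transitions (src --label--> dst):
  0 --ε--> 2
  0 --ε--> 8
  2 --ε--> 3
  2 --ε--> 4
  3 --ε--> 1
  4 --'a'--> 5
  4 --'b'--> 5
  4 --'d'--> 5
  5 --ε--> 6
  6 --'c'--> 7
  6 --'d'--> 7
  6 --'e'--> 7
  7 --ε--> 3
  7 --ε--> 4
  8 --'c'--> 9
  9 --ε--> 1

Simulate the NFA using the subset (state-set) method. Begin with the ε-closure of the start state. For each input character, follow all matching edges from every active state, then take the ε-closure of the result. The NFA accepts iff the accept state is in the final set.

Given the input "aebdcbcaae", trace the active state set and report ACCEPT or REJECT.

start: ε-closure({0}) = {0,1,2,3,4,8}
'a' @ 1: {5,6}
'e' @ 2: {1,3,4,7}  [accepting]
'b' @ 3: {5,6}
'd' @ 4: {1,3,4,7}  [accepting]
'c' @ 5: {}  — state set empty
rest 'bcaae' ignored (set empty)
final: {}; accept 1 not in set

Answer: REJECT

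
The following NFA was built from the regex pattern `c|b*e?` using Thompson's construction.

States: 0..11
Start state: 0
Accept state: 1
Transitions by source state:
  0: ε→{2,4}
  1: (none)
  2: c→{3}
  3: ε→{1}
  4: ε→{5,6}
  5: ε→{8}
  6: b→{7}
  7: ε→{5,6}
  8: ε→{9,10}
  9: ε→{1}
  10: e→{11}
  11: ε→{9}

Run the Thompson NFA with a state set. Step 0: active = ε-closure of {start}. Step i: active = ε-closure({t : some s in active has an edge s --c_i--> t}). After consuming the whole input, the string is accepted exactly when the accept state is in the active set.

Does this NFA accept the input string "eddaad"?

Answer: REJECT

Trace:
S₀ = ε-closure({0}) = {0,1,2,4,5,6,8,9,10}
'e' @ 1: {1,9,11}  (accept∈set)
'd' @ 2: {}  — dead — no transitions
rest 'daad' ignored (set empty)
after full input: {}  (accept=1 not in)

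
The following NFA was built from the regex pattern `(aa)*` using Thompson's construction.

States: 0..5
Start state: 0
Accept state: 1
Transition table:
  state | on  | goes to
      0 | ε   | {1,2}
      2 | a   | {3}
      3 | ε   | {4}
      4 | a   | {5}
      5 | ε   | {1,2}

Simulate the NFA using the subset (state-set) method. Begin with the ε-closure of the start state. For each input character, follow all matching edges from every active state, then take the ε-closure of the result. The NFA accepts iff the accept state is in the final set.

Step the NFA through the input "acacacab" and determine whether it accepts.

start: ε-closure({0}) = {0,1,2}
'a' @ 1: {3,4}
'c' @ 2: {}  — dead — no transitions
rest 'acacab' ignored (set empty)
after full input: {}  (accept=1 not in)

Answer: REJECT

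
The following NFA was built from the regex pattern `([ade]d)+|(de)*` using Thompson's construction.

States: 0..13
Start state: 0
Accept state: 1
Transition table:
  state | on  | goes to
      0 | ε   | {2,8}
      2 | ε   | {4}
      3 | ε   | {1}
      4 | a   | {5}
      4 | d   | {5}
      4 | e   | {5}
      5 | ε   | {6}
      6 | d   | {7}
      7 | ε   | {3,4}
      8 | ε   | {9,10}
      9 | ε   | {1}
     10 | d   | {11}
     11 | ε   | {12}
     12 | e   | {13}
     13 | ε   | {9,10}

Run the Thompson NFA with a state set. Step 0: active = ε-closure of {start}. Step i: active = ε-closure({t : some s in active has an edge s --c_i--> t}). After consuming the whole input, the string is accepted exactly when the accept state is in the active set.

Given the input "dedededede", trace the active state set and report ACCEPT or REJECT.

start: ε-closure({0}) = {0,1,2,4,8,9,10}
'd' @ 1: {5,6,11,12}
'e' @ 2: {1,9,10,13}  [accepting]
'd' @ 3: {11,12}
'e' @ 4: {1,9,10,13}  [accepting]
'd' @ 5: {11,12}
'e' @ 6: {1,9,10,13}  [accepting]
'd' @ 7: {11,12}
'e' @ 8: {1,9,10,13}  [accepting]
'd' @ 9: {11,12}
'e' @ 10: {1,9,10,13}  [accepting]
after full input: {1,9,10,13}  (accept=1 in)

Answer: ACCEPT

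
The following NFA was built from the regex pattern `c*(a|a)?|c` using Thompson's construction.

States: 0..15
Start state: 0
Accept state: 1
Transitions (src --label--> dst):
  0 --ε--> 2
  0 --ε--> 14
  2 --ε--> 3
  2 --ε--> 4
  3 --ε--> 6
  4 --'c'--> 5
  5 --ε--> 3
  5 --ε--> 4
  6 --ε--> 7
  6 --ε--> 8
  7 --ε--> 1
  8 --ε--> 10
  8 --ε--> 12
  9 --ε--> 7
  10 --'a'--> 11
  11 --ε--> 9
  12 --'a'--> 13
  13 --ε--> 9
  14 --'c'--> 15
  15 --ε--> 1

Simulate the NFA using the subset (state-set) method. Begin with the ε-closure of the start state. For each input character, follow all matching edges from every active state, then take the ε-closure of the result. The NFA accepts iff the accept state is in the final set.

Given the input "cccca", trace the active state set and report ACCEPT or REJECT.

Answer: ACCEPT

Trace:
initial (ε-close {0}): {0,1,2,3,4,6,7,8,10,12,14}
'c' @ 1: {1,3,4,5,6,7,8,10,12,15}  ✓accept
'c' @ 2: {1,3,4,5,6,7,8,10,12}  ✓accept
'c' @ 3: {1,3,4,5,6,7,8,10,12}  ✓accept
'c' @ 4: {1,3,4,5,6,7,8,10,12}  ✓accept
'a' @ 5: {1,7,9,11,13}  ✓accept
after full input: {1,7,9,11,13}  (accept=1 in)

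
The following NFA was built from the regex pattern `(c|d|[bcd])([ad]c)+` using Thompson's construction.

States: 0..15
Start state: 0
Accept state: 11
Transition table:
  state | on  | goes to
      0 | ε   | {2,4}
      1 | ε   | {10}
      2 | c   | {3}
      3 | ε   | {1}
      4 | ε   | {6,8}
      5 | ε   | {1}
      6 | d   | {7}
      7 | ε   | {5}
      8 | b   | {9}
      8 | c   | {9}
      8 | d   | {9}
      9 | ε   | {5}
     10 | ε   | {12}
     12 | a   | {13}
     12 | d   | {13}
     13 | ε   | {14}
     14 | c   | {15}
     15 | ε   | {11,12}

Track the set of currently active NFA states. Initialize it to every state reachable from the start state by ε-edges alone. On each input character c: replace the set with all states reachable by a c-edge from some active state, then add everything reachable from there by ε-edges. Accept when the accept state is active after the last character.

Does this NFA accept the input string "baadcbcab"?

Answer: REJECT

Steps:
start: ε-closure({0}) = {0,2,4,6,8}
'b' @ 1: {1,5,9,10,12}
'a' @ 2: {13,14}
'a' @ 3: {}  — state set empty
rest 'dcbcab' ignored (set empty)
final: {}; accept 11 not in set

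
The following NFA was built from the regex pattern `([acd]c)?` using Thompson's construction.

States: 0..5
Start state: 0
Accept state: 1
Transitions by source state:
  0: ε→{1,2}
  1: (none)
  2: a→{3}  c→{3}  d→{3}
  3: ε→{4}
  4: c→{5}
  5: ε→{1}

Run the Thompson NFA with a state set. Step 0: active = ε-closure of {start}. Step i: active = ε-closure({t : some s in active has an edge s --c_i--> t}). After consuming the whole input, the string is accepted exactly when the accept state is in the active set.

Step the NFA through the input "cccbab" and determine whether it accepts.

start: ε-closure({0}) = {0,1,2}
'c' @ 1: {3,4}
'c' @ 2: {1,5}  [accepting]
'c' @ 3: {}  — no active states
rest 'bab' ignored (set empty)
final: {}; accept 1 not in set

Answer: REJECT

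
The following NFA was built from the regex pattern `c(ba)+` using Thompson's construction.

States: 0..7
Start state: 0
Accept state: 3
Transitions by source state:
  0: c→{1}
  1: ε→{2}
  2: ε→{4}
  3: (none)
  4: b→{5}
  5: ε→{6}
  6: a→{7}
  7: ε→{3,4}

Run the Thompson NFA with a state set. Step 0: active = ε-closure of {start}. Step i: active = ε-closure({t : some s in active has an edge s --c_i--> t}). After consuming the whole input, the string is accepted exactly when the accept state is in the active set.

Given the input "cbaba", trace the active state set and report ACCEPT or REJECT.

Answer: ACCEPT

Steps:
initial (ε-close {0}): {0}
'c' @ 1: {1,2,4}
'b' @ 2: {5,6}
'a' @ 3: {3,4,7}  [accepting]
'b' @ 4: {5,6}
'a' @ 5: {3,4,7}  [accepting]
after full input: {3,4,7}  (accept=3 in)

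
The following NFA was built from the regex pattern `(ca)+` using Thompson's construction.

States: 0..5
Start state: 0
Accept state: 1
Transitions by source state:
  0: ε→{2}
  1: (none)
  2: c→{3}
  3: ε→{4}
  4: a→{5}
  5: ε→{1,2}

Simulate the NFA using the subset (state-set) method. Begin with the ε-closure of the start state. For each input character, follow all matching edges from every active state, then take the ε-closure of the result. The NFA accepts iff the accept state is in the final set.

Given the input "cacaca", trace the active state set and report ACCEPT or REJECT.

start: ε-closure({0}) = {0,2}
'c' @ 1: {3,4}
'a' @ 2: {1,2,5}  [accepting]
'c' @ 3: {3,4}
'a' @ 4: {1,2,5}  [accepting]
'c' @ 5: {3,4}
'a' @ 6: {1,2,5}  [accepting]
after full input: {1,2,5}  (accept=1 in)

Answer: ACCEPT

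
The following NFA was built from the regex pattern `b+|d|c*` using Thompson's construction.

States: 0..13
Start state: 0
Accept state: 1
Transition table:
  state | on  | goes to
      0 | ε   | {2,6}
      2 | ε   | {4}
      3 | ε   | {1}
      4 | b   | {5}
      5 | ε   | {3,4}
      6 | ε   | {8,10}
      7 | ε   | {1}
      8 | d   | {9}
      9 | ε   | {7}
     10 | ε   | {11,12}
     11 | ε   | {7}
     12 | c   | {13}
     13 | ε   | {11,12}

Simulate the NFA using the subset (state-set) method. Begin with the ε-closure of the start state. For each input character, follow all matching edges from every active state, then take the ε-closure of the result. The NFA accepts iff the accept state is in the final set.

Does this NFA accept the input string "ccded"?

Answer: REJECT

Steps:
S₀ = ε-closure({0}) = {0,1,2,4,6,7,8,10,11,12}
'c' @ 1: {1,7,11,12,13}  [accepting]
'c' @ 2: {1,7,11,12,13}  [accepting]
'd' @ 3: {}  — dead — no transitions
rest 'ed' ignored (set empty)
after full input: {}  (accept=1 not in)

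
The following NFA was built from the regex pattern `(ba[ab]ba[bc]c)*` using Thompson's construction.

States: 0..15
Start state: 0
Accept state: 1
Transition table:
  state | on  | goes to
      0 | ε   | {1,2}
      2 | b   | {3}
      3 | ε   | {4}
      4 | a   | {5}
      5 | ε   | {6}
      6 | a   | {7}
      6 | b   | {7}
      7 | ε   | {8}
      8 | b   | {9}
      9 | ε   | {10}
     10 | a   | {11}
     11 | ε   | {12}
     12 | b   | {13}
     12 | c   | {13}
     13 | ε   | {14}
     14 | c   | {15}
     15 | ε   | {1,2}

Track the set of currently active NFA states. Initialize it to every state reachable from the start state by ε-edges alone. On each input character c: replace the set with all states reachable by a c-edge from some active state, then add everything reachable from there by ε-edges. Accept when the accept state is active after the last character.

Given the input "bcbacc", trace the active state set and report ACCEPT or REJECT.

Answer: REJECT

Trace:
S₀ = ε-closure({0}) = {0,1,2}
'b' @ 1: {3,4}
'c' @ 2: {}  — no active states
rest 'bacc' ignored (set empty)
final: {}; accept 1 not in set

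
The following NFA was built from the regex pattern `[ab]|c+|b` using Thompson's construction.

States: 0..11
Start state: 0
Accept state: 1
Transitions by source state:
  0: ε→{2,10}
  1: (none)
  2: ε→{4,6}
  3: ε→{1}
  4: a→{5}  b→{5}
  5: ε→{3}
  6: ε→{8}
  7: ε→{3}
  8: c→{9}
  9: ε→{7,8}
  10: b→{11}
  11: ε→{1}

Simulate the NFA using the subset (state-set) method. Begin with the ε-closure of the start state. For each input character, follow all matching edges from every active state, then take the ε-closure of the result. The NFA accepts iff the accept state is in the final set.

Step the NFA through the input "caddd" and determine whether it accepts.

Answer: REJECT

Derivation:
S₀ = ε-closure({0}) = {0,2,4,6,8,10}
'c' @ 1: {1,3,7,8,9}  [accepting]
'a' @ 2: {}  — dead — no transitions
rest 'ddd' ignored (set empty)
final: {}; accept 1 not in set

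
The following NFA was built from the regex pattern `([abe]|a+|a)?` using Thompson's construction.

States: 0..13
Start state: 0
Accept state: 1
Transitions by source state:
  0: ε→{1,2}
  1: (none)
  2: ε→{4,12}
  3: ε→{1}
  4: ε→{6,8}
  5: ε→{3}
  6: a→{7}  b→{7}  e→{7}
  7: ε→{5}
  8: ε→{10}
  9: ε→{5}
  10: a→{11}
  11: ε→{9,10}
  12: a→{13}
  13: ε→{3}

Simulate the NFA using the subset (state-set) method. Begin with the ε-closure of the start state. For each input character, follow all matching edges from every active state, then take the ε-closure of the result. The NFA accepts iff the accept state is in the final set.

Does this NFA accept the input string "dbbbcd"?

Answer: REJECT

Derivation:
initial (ε-close {0}): {0,1,2,4,6,8,10,12}
'd' @ 1: {}  — state set empty
rest 'bbbcd' ignored (set empty)
after full input: {}  (accept=1 not in)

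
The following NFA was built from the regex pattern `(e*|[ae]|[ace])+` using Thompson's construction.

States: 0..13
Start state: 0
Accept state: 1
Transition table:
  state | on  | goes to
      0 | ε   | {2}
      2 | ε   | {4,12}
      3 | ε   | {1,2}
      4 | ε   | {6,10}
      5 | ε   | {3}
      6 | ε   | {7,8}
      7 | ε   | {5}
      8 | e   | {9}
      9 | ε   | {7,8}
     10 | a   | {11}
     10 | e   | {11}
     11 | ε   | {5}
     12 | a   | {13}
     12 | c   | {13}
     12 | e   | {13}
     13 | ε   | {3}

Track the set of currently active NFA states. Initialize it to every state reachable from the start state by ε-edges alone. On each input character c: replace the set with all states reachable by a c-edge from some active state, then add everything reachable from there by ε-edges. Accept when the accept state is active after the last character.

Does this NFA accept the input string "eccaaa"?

Answer: ACCEPT

Derivation:
initial (ε-close {0}): {0,1,2,3,4,5,6,7,8,10,12}
'e' @ 1: {1,2,3,4,5,6,7,8,9,10,11,12,13}  [accepting]
'c' @ 2: {1,2,3,4,5,6,7,8,10,12,13}  [accepting]
'c' @ 3: {1,2,3,4,5,6,7,8,10,12,13}  [accepting]
'a' @ 4: {1,2,3,4,5,6,7,8,10,11,12,13}  [accepting]
'a' @ 5: {1,2,3,4,5,6,7,8,10,11,12,13}  [accepting]
'a' @ 6: {1,2,3,4,5,6,7,8,10,11,12,13}  [accepting]
final: {1,2,3,4,5,6,7,8,10,11,12,13}; accept 1 in set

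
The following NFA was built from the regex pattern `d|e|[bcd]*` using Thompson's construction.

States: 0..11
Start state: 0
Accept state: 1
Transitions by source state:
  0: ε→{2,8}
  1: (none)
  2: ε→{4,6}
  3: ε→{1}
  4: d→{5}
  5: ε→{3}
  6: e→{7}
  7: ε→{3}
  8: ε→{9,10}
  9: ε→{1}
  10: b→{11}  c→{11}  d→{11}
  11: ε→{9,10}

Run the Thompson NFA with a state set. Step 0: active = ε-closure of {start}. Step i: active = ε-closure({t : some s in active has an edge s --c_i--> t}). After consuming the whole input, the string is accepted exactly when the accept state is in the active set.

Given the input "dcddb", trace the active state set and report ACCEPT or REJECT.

Answer: ACCEPT

Steps:
S₀ = ε-closure({0}) = {0,1,2,4,6,8,9,10}
'd' @ 1: {1,3,5,9,10,11}  (accept∈set)
'c' @ 2: {1,9,10,11}  (accept∈set)
'd' @ 3: {1,9,10,11}  (accept∈set)
'd' @ 4: {1,9,10,11}  (accept∈set)
'b' @ 5: {1,9,10,11}  (accept∈set)
end set {1,9,10,11} — state 1 in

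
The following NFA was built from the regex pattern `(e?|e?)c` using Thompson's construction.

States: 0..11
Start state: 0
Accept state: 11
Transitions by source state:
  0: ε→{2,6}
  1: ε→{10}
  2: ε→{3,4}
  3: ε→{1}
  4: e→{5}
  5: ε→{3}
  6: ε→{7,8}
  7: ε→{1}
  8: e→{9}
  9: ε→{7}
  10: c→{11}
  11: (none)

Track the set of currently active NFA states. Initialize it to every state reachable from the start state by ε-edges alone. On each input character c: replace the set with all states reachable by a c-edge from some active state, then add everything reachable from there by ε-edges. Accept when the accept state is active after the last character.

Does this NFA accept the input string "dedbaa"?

Answer: REJECT

Derivation:
initial (ε-close {0}): {0,1,2,3,4,6,7,8,10}
'd' @ 1: {}  — state set empty
rest 'edbaa' ignored (set empty)
end set {} — state 11 not in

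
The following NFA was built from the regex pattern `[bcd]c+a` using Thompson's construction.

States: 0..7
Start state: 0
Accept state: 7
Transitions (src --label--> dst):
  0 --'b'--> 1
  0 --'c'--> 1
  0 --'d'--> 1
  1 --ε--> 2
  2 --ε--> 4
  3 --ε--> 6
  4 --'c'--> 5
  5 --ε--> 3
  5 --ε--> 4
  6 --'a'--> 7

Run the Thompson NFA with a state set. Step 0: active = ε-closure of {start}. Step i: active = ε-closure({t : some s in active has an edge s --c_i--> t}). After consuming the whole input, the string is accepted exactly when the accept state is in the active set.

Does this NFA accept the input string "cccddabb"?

S₀ = ε-closure({0}) = {0}
'c' @ 1: {1,2,4}
'c' @ 2: {3,4,5,6}
'c' @ 3: {3,4,5,6}
'd' @ 4: {}  — state set empty
rest 'dabb' ignored (set empty)
after full input: {}  (accept=7 not in)

Answer: REJECT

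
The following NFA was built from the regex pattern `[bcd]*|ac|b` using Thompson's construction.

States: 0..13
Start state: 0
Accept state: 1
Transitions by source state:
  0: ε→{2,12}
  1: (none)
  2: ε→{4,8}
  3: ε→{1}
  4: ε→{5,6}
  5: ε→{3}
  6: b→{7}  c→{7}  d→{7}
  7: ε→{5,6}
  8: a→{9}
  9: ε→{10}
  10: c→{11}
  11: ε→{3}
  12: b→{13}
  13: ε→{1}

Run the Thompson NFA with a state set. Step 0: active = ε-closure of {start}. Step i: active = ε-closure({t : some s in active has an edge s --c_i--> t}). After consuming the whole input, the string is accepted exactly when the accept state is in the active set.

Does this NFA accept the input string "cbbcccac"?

initial (ε-close {0}): {0,1,2,3,4,5,6,8,12}
'c' @ 1: {1,3,5,6,7}  (accept∈set)
'b' @ 2: {1,3,5,6,7}  (accept∈set)
'b' @ 3: {1,3,5,6,7}  (accept∈set)
'c' @ 4: {1,3,5,6,7}  (accept∈set)
'c' @ 5: {1,3,5,6,7}  (accept∈set)
'c' @ 6: {1,3,5,6,7}  (accept∈set)
'a' @ 7: {}  — state set empty
rest 'c' ignored (set empty)
after full input: {}  (accept=1 not in)

Answer: REJECT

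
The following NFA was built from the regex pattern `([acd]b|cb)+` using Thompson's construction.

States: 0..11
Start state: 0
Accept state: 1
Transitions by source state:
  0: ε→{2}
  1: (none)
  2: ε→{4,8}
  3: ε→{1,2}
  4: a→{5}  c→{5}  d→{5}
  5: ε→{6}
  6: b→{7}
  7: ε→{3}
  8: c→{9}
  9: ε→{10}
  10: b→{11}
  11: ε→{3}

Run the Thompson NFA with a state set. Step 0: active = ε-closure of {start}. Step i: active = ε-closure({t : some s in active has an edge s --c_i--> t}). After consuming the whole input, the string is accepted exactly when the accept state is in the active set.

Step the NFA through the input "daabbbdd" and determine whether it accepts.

S₀ = ε-closure({0}) = {0,2,4,8}
'd' @ 1: {5,6}
'a' @ 2: {}  — state set empty
rest 'abbbdd' ignored (set empty)
final: {}; accept 1 not in set

Answer: REJECT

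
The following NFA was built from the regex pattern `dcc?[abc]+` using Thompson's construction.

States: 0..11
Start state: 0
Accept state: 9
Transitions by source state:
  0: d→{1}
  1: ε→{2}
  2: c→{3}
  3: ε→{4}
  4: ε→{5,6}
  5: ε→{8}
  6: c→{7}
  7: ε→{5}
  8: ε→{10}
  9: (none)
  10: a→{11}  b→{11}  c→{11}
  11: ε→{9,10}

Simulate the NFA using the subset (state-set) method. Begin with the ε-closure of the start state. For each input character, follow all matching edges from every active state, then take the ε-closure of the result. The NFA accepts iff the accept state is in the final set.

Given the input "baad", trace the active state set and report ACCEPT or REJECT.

Answer: REJECT

Derivation:
S₀ = ε-closure({0}) = {0}
'b' @ 1: {}  — no active states
rest 'aad' ignored (set empty)
final: {}; accept 9 not in set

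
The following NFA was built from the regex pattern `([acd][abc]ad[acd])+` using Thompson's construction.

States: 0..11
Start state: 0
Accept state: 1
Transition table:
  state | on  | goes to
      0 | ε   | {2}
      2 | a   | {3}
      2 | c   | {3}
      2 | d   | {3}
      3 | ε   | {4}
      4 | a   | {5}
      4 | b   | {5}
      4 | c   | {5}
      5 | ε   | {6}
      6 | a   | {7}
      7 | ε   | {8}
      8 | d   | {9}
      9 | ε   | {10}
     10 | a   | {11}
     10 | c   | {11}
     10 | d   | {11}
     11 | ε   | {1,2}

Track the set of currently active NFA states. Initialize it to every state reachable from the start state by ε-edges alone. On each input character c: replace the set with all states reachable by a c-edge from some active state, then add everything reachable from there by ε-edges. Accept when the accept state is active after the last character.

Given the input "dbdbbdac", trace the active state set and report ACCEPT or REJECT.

Answer: REJECT

Trace:
start: ε-closure({0}) = {0,2}
'd' @ 1: {3,4}
'b' @ 2: {5,6}
'd' @ 3: {}  — state set empty
rest 'bbdac' ignored (set empty)
after full input: {}  (accept=1 not in)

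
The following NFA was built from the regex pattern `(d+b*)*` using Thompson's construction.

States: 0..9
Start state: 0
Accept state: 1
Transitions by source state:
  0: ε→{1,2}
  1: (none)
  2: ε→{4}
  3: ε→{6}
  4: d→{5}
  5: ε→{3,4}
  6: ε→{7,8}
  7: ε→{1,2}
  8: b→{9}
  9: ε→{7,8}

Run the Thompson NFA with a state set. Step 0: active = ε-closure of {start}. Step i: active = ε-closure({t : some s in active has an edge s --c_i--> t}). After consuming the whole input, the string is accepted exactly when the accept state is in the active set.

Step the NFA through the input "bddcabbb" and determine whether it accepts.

start: ε-closure({0}) = {0,1,2,4}
'b' @ 1: {}  — dead — no transitions
rest 'ddcabbb' ignored (set empty)
after full input: {}  (accept=1 not in)

Answer: REJECT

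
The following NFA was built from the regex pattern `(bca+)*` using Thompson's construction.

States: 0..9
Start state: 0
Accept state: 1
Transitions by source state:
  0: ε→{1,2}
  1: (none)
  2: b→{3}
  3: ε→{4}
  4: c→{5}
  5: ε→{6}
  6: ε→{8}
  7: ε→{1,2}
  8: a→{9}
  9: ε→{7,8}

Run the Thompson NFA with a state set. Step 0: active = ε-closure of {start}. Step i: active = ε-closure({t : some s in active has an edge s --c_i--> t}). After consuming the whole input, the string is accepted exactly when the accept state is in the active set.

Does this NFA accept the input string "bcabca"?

Answer: ACCEPT

Trace:
S₀ = ε-closure({0}) = {0,1,2}
'b' @ 1: {3,4}
'c' @ 2: {5,6,8}
'a' @ 3: {1,2,7,8,9}  [accepting]
'b' @ 4: {3,4}
'c' @ 5: {5,6,8}
'a' @ 6: {1,2,7,8,9}  [accepting]
end set {1,2,7,8,9} — state 1 in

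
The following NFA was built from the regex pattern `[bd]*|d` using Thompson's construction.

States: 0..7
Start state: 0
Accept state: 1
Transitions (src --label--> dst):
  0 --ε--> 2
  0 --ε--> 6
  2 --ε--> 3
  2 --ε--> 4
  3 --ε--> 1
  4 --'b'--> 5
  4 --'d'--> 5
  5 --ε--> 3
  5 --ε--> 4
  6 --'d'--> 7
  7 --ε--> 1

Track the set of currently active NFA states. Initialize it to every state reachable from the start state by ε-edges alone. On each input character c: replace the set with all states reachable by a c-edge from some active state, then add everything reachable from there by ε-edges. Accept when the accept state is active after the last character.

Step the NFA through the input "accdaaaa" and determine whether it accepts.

Answer: REJECT

Derivation:
start: ε-closure({0}) = {0,1,2,3,4,6}
'a' @ 1: {}  — no active states
rest 'ccdaaaa' ignored (set empty)
end set {} — state 1 not in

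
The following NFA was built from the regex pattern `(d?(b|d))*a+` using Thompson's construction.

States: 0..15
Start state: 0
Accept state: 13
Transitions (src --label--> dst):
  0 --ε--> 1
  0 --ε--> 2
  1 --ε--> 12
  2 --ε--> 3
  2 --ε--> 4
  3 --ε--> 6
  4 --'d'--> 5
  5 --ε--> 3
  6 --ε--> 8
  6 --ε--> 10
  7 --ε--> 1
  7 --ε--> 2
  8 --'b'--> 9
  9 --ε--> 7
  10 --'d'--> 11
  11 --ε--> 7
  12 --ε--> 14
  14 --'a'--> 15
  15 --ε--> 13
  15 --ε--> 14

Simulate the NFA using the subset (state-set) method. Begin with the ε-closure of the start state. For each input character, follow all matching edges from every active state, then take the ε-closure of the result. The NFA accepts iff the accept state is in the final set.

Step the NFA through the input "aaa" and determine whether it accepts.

Answer: ACCEPT

Trace:
initial (ε-close {0}): {0,1,2,3,4,6,8,10,12,14}
'a' @ 1: {13,14,15}  [accepting]
'a' @ 2: {13,14,15}  [accepting]
'a' @ 3: {13,14,15}  [accepting]
after full input: {13,14,15}  (accept=13 in)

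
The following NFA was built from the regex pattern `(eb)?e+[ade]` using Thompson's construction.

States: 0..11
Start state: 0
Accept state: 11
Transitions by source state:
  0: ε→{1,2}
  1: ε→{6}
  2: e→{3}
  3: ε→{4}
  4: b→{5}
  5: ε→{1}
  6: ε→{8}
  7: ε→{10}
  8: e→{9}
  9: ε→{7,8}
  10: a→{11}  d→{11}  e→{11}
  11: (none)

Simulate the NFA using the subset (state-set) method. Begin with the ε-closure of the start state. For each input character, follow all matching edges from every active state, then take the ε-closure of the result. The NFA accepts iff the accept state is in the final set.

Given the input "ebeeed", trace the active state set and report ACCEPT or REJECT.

Answer: ACCEPT

Steps:
start: ε-closure({0}) = {0,1,2,6,8}
'e' @ 1: {3,4,7,8,9,10}
'b' @ 2: {1,5,6,8}
'e' @ 3: {7,8,9,10}
'e' @ 4: {7,8,9,10,11}  (accept∈set)
'e' @ 5: {7,8,9,10,11}  (accept∈set)
'd' @ 6: {11}  (accept∈set)
final: {11}; accept 11 in set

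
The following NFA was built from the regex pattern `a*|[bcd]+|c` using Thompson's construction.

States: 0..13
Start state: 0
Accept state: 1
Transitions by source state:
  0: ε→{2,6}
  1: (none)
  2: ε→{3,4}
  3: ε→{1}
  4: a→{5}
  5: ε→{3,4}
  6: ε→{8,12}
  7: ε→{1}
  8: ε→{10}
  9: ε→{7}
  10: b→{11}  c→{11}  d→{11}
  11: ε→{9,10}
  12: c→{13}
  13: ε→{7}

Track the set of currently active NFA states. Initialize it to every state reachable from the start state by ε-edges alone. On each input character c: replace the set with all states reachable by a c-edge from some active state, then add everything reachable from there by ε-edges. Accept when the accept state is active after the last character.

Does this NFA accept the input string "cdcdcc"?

start: ε-closure({0}) = {0,1,2,3,4,6,8,10,12}
'c' @ 1: {1,7,9,10,11,13}  (accept∈set)
'd' @ 2: {1,7,9,10,11}  (accept∈set)
'c' @ 3: {1,7,9,10,11}  (accept∈set)
'd' @ 4: {1,7,9,10,11}  (accept∈set)
'c' @ 5: {1,7,9,10,11}  (accept∈set)
'c' @ 6: {1,7,9,10,11}  (accept∈set)
end set {1,7,9,10,11} — state 1 in

Answer: ACCEPT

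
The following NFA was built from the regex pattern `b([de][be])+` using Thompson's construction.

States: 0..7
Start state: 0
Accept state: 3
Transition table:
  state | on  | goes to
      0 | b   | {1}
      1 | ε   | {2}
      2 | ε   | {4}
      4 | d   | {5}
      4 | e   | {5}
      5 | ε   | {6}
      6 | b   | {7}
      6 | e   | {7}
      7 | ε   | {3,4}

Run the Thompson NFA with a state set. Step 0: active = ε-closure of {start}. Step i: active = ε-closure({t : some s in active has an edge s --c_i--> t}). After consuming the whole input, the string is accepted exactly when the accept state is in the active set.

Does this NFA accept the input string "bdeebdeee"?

S₀ = ε-closure({0}) = {0}
'b' @ 1: {1,2,4}
'd' @ 2: {5,6}
'e' @ 3: {3,4,7}  [accepting]
'e' @ 4: {5,6}
'b' @ 5: {3,4,7}  [accepting]
'd' @ 6: {5,6}
'e' @ 7: {3,4,7}  [accepting]
'e' @ 8: {5,6}
'e' @ 9: {3,4,7}  [accepting]
after full input: {3,4,7}  (accept=3 in)

Answer: ACCEPT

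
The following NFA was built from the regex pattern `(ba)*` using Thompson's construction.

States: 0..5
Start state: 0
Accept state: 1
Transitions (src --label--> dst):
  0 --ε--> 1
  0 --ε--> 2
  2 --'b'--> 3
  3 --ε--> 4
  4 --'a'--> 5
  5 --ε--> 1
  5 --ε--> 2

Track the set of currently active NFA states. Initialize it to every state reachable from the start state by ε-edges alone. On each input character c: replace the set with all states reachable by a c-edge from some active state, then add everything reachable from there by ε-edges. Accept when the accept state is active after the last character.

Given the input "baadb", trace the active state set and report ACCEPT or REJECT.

initial (ε-close {0}): {0,1,2}
'b' @ 1: {3,4}
'a' @ 2: {1,2,5}  (accept∈set)
'a' @ 3: {}  — state set empty
rest 'db' ignored (set empty)
end set {} — state 1 not in

Answer: REJECT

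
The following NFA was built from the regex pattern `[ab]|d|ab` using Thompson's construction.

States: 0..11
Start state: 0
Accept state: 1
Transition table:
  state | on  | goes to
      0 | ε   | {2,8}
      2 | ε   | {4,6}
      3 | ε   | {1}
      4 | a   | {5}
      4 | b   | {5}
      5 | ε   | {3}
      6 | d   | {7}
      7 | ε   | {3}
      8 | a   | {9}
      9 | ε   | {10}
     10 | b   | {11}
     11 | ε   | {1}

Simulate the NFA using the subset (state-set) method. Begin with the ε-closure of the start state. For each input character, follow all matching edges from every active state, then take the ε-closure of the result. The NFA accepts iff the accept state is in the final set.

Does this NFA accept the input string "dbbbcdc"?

S₀ = ε-closure({0}) = {0,2,4,6,8}
'd' @ 1: {1,3,7}  ✓accept
'b' @ 2: {}  — dead — no transitions
rest 'bbcdc' ignored (set empty)
end set {} — state 1 not in

Answer: REJECT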